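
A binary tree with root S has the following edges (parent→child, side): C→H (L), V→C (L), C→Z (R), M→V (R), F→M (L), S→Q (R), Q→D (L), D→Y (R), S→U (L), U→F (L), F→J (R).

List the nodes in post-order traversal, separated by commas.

H, Z, C, V, M, J, F, U, Y, D, Q, S

Post-order visits the left subtree, then the right subtree, then the node.
At S: go left to U.
  At U: go left to F.
    At F: go left to M.
      At M: no left child.
      At M: go right to V.
        At V: go left to C.
          At C: go left to H.
            H is a leaf — visit H.
          At C: go right to Z.
            Z is a leaf — visit Z.
          Visit C.
        At V: no right child.
        Visit V.
      Visit M.
    At F: go right to J.
      J is a leaf — visit J.
    Visit F.
  At U: no right child.
  Visit U.
At S: go right to Q.
  At Q: go left to D.
    At D: no left child.
    At D: go right to Y.
      Y is a leaf — visit Y.
    Visit D.
  At Q: no right child.
  Visit Q.
Visit S.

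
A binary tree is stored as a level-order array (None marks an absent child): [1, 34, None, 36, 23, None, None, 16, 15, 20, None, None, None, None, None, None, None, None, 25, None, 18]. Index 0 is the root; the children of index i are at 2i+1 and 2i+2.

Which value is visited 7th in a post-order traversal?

23

Post-order visits the left subtree, then the right subtree, then the node.
At 1: go left to 34.
  At 34: go left to 36.
    At 36: go left to 16.
      16 is a leaf — visit 16.
    At 36: go right to 15.
      At 15: no left child.
      At 15: go right to 25.
        25 is a leaf — visit 25.
      Visit 15.
    Visit 36.
  At 34: go right to 23.
    At 23: go left to 20.
      At 20: no left child.
      At 20: go right to 18.
        18 is a leaf — visit 18.
      Visit 20.
    At 23: no right child.
    Visit 23.
  Visit 34.
At 1: no right child.
Visit 1.
Full post-order sequence: 16, 25, 15, 36, 18, 20, 23, 34, 1.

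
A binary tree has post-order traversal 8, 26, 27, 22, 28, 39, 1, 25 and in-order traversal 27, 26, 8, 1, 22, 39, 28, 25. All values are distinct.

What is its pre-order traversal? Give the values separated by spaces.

25 1 27 26 8 39 22 28

The last element of post-order is the root; it splits in-order into left and right subtrees.
Root 25: left subtree has 7 nodes {27, 26, 8, 1, 22, 39, 28}, right has 0 { }.
  Root 1: left subtree has 3 nodes {27, 26, 8}, right has 3 {22, 39, 28}.
    Root 27: left subtree has 0 nodes { }, right has 2 {26, 8}.
      Root 26: left subtree has 0 nodes { }, right has 1 {8}.
    Root 39: left subtree has 1 node {22}, right has 1 {28}.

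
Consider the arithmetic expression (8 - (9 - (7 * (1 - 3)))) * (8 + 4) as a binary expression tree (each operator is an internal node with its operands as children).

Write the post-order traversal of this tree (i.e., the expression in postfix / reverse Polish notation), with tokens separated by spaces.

8 9 7 1 3 - * - - 8 4 + *

Post-order on an expression tree gives postfix notation: for each operator, emit left operand, right operand, then the operator.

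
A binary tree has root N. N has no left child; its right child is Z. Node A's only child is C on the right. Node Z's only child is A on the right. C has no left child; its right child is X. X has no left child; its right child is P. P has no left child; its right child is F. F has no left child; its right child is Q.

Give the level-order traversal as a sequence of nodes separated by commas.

Level-order visits nodes level by level from the root, left to right within each level.
Level 0: N
Level 1: Z
Level 2: A
Level 3: C
Level 4: X
Level 5: P
Level 6: F
Level 7: Q

N, Z, A, C, X, P, F, Q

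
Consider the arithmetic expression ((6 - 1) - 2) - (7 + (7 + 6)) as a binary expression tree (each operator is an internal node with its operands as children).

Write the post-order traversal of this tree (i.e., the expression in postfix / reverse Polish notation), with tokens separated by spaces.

6 1 - 2 - 7 7 6 + + -

Post-order on an expression tree gives postfix notation: for each operator, emit left operand, right operand, then the operator.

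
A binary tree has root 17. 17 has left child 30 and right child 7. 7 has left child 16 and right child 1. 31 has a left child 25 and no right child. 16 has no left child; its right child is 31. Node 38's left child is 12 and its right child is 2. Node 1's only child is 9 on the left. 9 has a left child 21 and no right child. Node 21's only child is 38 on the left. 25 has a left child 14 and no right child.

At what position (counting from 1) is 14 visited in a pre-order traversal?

Pre-order visits the node, then its left subtree, then its right subtree.
Visit 17.
At 17: go left to 30.
  30 is a leaf — visit 30.
At 17: go right to 7.
  Visit 7.
  At 7: go left to 16.
    Visit 16.
    At 16: no left child.
    At 16: go right to 31.
      Visit 31.
      At 31: go left to 25.
        Visit 25.
        At 25: go left to 14.
          14 is a leaf — visit 14.
        At 25: no right child.
      At 31: no right child.
  At 7: go right to 1.
    Visit 1.
    At 1: go left to 9.
      Visit 9.
      At 9: go left to 21.
        Visit 21.
        At 21: go left to 38.
          Visit 38.
          At 38: go left to 12.
            12 is a leaf — visit 12.
          At 38: go right to 2.
            2 is a leaf — visit 2.
        At 21: no right child.
      At 9: no right child.
    At 1: no right child.
Full pre-order sequence: 17, 30, 7, 16, 31, 25, 14, 1, 9, 21, 38, 12, 2.

7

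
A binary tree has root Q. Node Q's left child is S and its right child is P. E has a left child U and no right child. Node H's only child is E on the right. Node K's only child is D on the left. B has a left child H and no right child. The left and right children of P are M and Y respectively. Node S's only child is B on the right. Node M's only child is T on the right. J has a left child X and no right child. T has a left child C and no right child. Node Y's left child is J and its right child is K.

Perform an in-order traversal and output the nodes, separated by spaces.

In-order visits the left subtree, then the node, then the right subtree.
At Q: go left to S.
  At S: no left child.
  Visit S.
  At S: go right to B.
    At B: go left to H.
      At H: no left child.
      Visit H.
      At H: go right to E.
        At E: go left to U.
          U is a leaf — visit U.
        Visit E.
        At E: no right child.
    Visit B.
    At B: no right child.
Visit Q.
At Q: go right to P.
  At P: go left to M.
    At M: no left child.
    Visit M.
    At M: go right to T.
      At T: go left to C.
        C is a leaf — visit C.
      Visit T.
      At T: no right child.
  Visit P.
  At P: go right to Y.
    At Y: go left to J.
      At J: go left to X.
        X is a leaf — visit X.
      Visit J.
      At J: no right child.
    Visit Y.
    At Y: go right to K.
      At K: go left to D.
        D is a leaf — visit D.
      Visit K.
      At K: no right child.

S H U E B Q M C T P X J Y D K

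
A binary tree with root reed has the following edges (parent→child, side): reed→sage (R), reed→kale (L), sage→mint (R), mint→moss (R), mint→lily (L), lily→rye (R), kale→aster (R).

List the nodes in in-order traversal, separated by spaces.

kale aster reed sage lily rye mint moss

In-order visits the left subtree, then the node, then the right subtree.
At reed: go left to kale.
  At kale: no left child.
  Visit kale.
  At kale: go right to aster.
    aster is a leaf — visit aster.
Visit reed.
At reed: go right to sage.
  At sage: no left child.
  Visit sage.
  At sage: go right to mint.
    At mint: go left to lily.
      At lily: no left child.
      Visit lily.
      At lily: go right to rye.
        rye is a leaf — visit rye.
    Visit mint.
    At mint: go right to moss.
      moss is a leaf — visit moss.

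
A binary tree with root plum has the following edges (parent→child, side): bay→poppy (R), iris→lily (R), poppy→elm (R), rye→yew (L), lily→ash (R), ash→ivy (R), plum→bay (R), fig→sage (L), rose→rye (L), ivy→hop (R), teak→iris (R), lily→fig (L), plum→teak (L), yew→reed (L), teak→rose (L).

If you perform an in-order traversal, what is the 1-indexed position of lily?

9

In-order visits the left subtree, then the node, then the right subtree.
At plum: go left to teak.
  At teak: go left to rose.
    At rose: go left to rye.
      At rye: go left to yew.
        At yew: go left to reed.
          reed is a leaf — visit reed.
        Visit yew.
        At yew: no right child.
      Visit rye.
      At rye: no right child.
    Visit rose.
    At rose: no right child.
  Visit teak.
  At teak: go right to iris.
    At iris: no left child.
    Visit iris.
    At iris: go right to lily.
      At lily: go left to fig.
        At fig: go left to sage.
          sage is a leaf — visit sage.
        Visit fig.
        At fig: no right child.
      Visit lily.
      At lily: go right to ash.
        At ash: no left child.
        Visit ash.
        At ash: go right to ivy.
          At ivy: no left child.
          Visit ivy.
          At ivy: go right to hop.
            hop is a leaf — visit hop.
Visit plum.
At plum: go right to bay.
  At bay: no left child.
  Visit bay.
  At bay: go right to poppy.
    At poppy: no left child.
    Visit poppy.
    At poppy: go right to elm.
      elm is a leaf — visit elm.
Full in-order sequence: reed, yew, rye, rose, teak, iris, sage, fig, lily, ash, ivy, hop, plum, bay, poppy, elm.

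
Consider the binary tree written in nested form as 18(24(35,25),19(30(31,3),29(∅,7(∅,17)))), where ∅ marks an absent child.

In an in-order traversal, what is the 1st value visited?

35

In-order visits the left subtree, then the node, then the right subtree.
At 18: go left to 24.
  At 24: go left to 35.
    35 is a leaf — visit 35.
  Visit 24.
  At 24: go right to 25.
    25 is a leaf — visit 25.
Visit 18.
At 18: go right to 19.
  At 19: go left to 30.
    At 30: go left to 31.
      31 is a leaf — visit 31.
    Visit 30.
    At 30: go right to 3.
      3 is a leaf — visit 3.
  Visit 19.
  At 19: go right to 29.
    At 29: no left child.
    Visit 29.
    At 29: go right to 7.
      At 7: no left child.
      Visit 7.
      At 7: go right to 17.
        17 is a leaf — visit 17.
Full in-order sequence: 35, 24, 25, 18, 31, 30, 3, 19, 29, 7, 17.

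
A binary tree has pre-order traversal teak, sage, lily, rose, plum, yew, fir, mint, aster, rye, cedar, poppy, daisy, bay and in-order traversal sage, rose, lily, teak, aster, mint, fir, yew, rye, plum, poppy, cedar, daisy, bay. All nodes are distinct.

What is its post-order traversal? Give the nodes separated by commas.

rose, lily, sage, aster, mint, fir, rye, yew, poppy, bay, daisy, cedar, plum, teak

The first element of pre-order is the root; it splits in-order into left and right subtrees.
Root teak: left subtree has 3 nodes {sage, rose, lily}, right has 10 {aster, mint, fir, yew, rye, plum, poppy, cedar, daisy, bay}.
  Root sage: left subtree has 0 nodes { }, right has 2 {rose, lily}.
    Root lily: left subtree has 1 node {rose}, right has 0 { }.
  Root plum: left subtree has 5 nodes {aster, mint, fir, yew, rye}, right has 4 {poppy, cedar, daisy, bay}.
    Root yew: left subtree has 3 nodes {aster, mint, fir}, right has 1 {rye}.
      Root fir: left subtree has 2 nodes {aster, mint}, right has 0 { }.
        Root mint: left subtree has 1 node {aster}, right has 0 { }.
    Root cedar: left subtree has 1 node {poppy}, right has 2 {daisy, bay}.
      Root daisy: left subtree has 0 nodes { }, right has 1 {bay}.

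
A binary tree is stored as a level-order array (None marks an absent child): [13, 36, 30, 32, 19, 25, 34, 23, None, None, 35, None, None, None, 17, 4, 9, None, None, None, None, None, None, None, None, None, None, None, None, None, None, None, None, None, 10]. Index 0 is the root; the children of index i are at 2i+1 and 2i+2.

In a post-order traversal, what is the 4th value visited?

Post-order visits the left subtree, then the right subtree, then the node.
At 13: go left to 36.
  At 36: go left to 32.
    At 32: go left to 23.
      At 23: go left to 4.
        4 is a leaf — visit 4.
      At 23: go right to 9.
        At 9: no left child.
        At 9: go right to 10.
          10 is a leaf — visit 10.
        Visit 9.
      Visit 23.
    At 32: no right child.
    Visit 32.
  At 36: go right to 19.
    At 19: no left child.
    At 19: go right to 35.
      35 is a leaf — visit 35.
    Visit 19.
  Visit 36.
At 13: go right to 30.
  At 30: go left to 25.
    25 is a leaf — visit 25.
  At 30: go right to 34.
    At 34: no left child.
    At 34: go right to 17.
      17 is a leaf — visit 17.
    Visit 34.
  Visit 30.
Visit 13.
Full post-order sequence: 4, 10, 9, 23, 32, 35, 19, 36, 25, 17, 34, 30, 13.

23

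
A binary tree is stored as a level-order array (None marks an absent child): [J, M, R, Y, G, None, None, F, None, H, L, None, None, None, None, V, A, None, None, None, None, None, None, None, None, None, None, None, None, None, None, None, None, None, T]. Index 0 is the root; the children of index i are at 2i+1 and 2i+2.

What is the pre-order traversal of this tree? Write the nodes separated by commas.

Pre-order visits the node, then its left subtree, then its right subtree.
Visit J.
At J: go left to M.
  Visit M.
  At M: go left to Y.
    Visit Y.
    At Y: go left to F.
      Visit F.
      At F: go left to V.
        V is a leaf — visit V.
      At F: go right to A.
        Visit A.
        At A: no left child.
        At A: go right to T.
          T is a leaf — visit T.
    At Y: no right child.
  At M: go right to G.
    Visit G.
    At G: go left to H.
      H is a leaf — visit H.
    At G: go right to L.
      L is a leaf — visit L.
At J: go right to R.
  R is a leaf — visit R.

J, M, Y, F, V, A, T, G, H, L, R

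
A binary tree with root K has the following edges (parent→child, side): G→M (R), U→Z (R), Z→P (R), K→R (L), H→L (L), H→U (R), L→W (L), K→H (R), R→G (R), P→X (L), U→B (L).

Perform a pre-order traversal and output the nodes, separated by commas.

K, R, G, M, H, L, W, U, B, Z, P, X

Pre-order visits the node, then its left subtree, then its right subtree.
Visit K.
At K: go left to R.
  Visit R.
  At R: no left child.
  At R: go right to G.
    Visit G.
    At G: no left child.
    At G: go right to M.
      M is a leaf — visit M.
At K: go right to H.
  Visit H.
  At H: go left to L.
    Visit L.
    At L: go left to W.
      W is a leaf — visit W.
    At L: no right child.
  At H: go right to U.
    Visit U.
    At U: go left to B.
      B is a leaf — visit B.
    At U: go right to Z.
      Visit Z.
      At Z: no left child.
      At Z: go right to P.
        Visit P.
        At P: go left to X.
          X is a leaf — visit X.
        At P: no right child.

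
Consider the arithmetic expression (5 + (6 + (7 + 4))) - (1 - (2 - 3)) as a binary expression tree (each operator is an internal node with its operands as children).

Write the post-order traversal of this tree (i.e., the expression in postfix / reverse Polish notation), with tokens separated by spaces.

5 6 7 4 + + + 1 2 3 - - -

Post-order on an expression tree gives postfix notation: for each operator, emit left operand, right operand, then the operator.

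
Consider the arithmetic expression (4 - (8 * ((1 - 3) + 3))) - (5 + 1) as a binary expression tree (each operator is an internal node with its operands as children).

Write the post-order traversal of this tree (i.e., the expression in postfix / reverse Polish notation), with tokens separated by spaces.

Post-order on an expression tree gives postfix notation: for each operator, emit left operand, right operand, then the operator.

4 8 1 3 - 3 + * - 5 1 + -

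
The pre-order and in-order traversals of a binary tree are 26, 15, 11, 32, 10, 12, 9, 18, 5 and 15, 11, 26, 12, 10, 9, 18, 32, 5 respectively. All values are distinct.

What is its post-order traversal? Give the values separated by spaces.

11 15 12 18 9 10 5 32 26

The first element of pre-order is the root; it splits in-order into left and right subtrees.
Root 26: left subtree has 2 nodes {15, 11}, right has 6 {12, 10, 9, 18, 32, 5}.
  Root 15: left subtree has 0 nodes { }, right has 1 {11}.
  Root 32: left subtree has 4 nodes {12, 10, 9, 18}, right has 1 {5}.
    Root 10: left subtree has 1 node {12}, right has 2 {9, 18}.
      Root 9: left subtree has 0 nodes { }, right has 1 {18}.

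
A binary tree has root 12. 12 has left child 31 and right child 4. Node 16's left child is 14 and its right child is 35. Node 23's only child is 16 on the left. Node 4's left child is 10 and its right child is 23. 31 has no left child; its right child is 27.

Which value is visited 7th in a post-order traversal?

23

Post-order visits the left subtree, then the right subtree, then the node.
At 12: go left to 31.
  At 31: no left child.
  At 31: go right to 27.
    27 is a leaf — visit 27.
  Visit 31.
At 12: go right to 4.
  At 4: go left to 10.
    10 is a leaf — visit 10.
  At 4: go right to 23.
    At 23: go left to 16.
      At 16: go left to 14.
        14 is a leaf — visit 14.
      At 16: go right to 35.
        35 is a leaf — visit 35.
      Visit 16.
    At 23: no right child.
    Visit 23.
  Visit 4.
Visit 12.
Full post-order sequence: 27, 31, 10, 14, 35, 16, 23, 4, 12.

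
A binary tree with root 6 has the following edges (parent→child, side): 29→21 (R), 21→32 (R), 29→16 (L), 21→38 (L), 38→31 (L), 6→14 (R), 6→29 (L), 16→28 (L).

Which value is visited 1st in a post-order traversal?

28

Post-order visits the left subtree, then the right subtree, then the node.
At 6: go left to 29.
  At 29: go left to 16.
    At 16: go left to 28.
      28 is a leaf — visit 28.
    At 16: no right child.
    Visit 16.
  At 29: go right to 21.
    At 21: go left to 38.
      At 38: go left to 31.
        31 is a leaf — visit 31.
      At 38: no right child.
      Visit 38.
    At 21: go right to 32.
      32 is a leaf — visit 32.
    Visit 21.
  Visit 29.
At 6: go right to 14.
  14 is a leaf — visit 14.
Visit 6.
Full post-order sequence: 28, 16, 31, 38, 32, 21, 29, 14, 6.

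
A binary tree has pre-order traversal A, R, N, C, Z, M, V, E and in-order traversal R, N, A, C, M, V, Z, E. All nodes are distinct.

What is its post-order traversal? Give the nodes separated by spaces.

N R V M E Z C A

The first element of pre-order is the root; it splits in-order into left and right subtrees.
Root A: left subtree has 2 nodes {R, N}, right has 5 {C, M, V, Z, E}.
  Root R: left subtree has 0 nodes { }, right has 1 {N}.
  Root C: left subtree has 0 nodes { }, right has 4 {M, V, Z, E}.
    Root Z: left subtree has 2 nodes {M, V}, right has 1 {E}.
      Root M: left subtree has 0 nodes { }, right has 1 {V}.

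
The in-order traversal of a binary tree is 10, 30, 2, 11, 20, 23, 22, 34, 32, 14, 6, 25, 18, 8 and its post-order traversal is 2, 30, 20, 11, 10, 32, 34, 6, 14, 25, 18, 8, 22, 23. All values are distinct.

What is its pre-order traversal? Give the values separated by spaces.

23 10 11 30 2 20 22 8 18 25 14 34 32 6

The last element of post-order is the root; it splits in-order into left and right subtrees.
Root 23: left subtree has 5 nodes {10, 30, 2, 11, 20}, right has 8 {22, 34, 32, 14, 6, 25, 18, 8}.
  Root 10: left subtree has 0 nodes { }, right has 4 {30, 2, 11, 20}.
    Root 11: left subtree has 2 nodes {30, 2}, right has 1 {20}.
      Root 30: left subtree has 0 nodes { }, right has 1 {2}.
  Root 22: left subtree has 0 nodes { }, right has 7 {34, 32, 14, 6, 25, 18, 8}.
    Root 8: left subtree has 6 nodes {34, 32, 14, 6, 25, 18}, right has 0 { }.
      Root 18: left subtree has 5 nodes {34, 32, 14, 6, 25}, right has 0 { }.
        Root 25: left subtree has 4 nodes {34, 32, 14, 6}, right has 0 { }.
          Root 14: left subtree has 2 nodes {34, 32}, right has 1 {6}.
            Root 34: left subtree has 0 nodes { }, right has 1 {32}.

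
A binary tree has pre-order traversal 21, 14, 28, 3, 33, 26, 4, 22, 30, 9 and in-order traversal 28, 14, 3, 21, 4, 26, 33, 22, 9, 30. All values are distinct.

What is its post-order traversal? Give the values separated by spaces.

28 3 14 4 26 9 30 22 33 21

The first element of pre-order is the root; it splits in-order into left and right subtrees.
Root 21: left subtree has 3 nodes {28, 14, 3}, right has 6 {4, 26, 33, 22, 9, 30}.
  Root 14: left subtree has 1 node {28}, right has 1 {3}.
  Root 33: left subtree has 2 nodes {4, 26}, right has 3 {22, 9, 30}.
    Root 26: left subtree has 1 node {4}, right has 0 { }.
    Root 22: left subtree has 0 nodes { }, right has 2 {9, 30}.
      Root 30: left subtree has 1 node {9}, right has 0 { }.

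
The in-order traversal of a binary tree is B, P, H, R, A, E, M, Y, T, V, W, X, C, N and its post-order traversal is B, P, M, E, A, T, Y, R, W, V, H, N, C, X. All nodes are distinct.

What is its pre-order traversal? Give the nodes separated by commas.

The last element of post-order is the root; it splits in-order into left and right subtrees.
Root X: left subtree has 11 nodes {B, P, H, R, A, E, M, Y, T, V, W}, right has 2 {C, N}.
  Root H: left subtree has 2 nodes {B, P}, right has 8 {R, A, E, M, Y, T, V, W}.
    Root P: left subtree has 1 node {B}, right has 0 { }.
    Root V: left subtree has 6 nodes {R, A, E, M, Y, T}, right has 1 {W}.
      Root R: left subtree has 0 nodes { }, right has 5 {A, E, M, Y, T}.
        Root Y: left subtree has 3 nodes {A, E, M}, right has 1 {T}.
          Root A: left subtree has 0 nodes { }, right has 2 {E, M}.
            Root E: left subtree has 0 nodes { }, right has 1 {M}.
  Root C: left subtree has 0 nodes { }, right has 1 {N}.

X, H, P, B, V, R, Y, A, E, M, T, W, C, N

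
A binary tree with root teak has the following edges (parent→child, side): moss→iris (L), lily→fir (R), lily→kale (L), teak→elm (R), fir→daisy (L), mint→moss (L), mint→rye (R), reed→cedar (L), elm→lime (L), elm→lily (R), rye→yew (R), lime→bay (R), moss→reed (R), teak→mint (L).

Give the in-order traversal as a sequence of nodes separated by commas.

In-order visits the left subtree, then the node, then the right subtree.
At teak: go left to mint.
  At mint: go left to moss.
    At moss: go left to iris.
      iris is a leaf — visit iris.
    Visit moss.
    At moss: go right to reed.
      At reed: go left to cedar.
        cedar is a leaf — visit cedar.
      Visit reed.
      At reed: no right child.
  Visit mint.
  At mint: go right to rye.
    At rye: no left child.
    Visit rye.
    At rye: go right to yew.
      yew is a leaf — visit yew.
Visit teak.
At teak: go right to elm.
  At elm: go left to lime.
    At lime: no left child.
    Visit lime.
    At lime: go right to bay.
      bay is a leaf — visit bay.
  Visit elm.
  At elm: go right to lily.
    At lily: go left to kale.
      kale is a leaf — visit kale.
    Visit lily.
    At lily: go right to fir.
      At fir: go left to daisy.
        daisy is a leaf — visit daisy.
      Visit fir.
      At fir: no right child.

iris, moss, cedar, reed, mint, rye, yew, teak, lime, bay, elm, kale, lily, daisy, fir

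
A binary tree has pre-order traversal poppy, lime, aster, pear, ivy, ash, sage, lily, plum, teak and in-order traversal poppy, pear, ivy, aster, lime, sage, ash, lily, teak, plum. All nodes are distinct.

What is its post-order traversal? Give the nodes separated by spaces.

ivy pear aster sage teak plum lily ash lime poppy

The first element of pre-order is the root; it splits in-order into left and right subtrees.
Root poppy: left subtree has 0 nodes { }, right has 9 {pear, ivy, aster, lime, sage, ash, lily, teak, plum}.
  Root lime: left subtree has 3 nodes {pear, ivy, aster}, right has 5 {sage, ash, lily, teak, plum}.
    Root aster: left subtree has 2 nodes {pear, ivy}, right has 0 { }.
      Root pear: left subtree has 0 nodes { }, right has 1 {ivy}.
    Root ash: left subtree has 1 node {sage}, right has 3 {lily, teak, plum}.
      Root lily: left subtree has 0 nodes { }, right has 2 {teak, plum}.
        Root plum: left subtree has 1 node {teak}, right has 0 { }.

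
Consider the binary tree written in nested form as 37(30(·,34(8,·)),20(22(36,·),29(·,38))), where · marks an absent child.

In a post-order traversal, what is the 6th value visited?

38

Post-order visits the left subtree, then the right subtree, then the node.
At 37: go left to 30.
  At 30: no left child.
  At 30: go right to 34.
    At 34: go left to 8.
      8 is a leaf — visit 8.
    At 34: no right child.
    Visit 34.
  Visit 30.
At 37: go right to 20.
  At 20: go left to 22.
    At 22: go left to 36.
      36 is a leaf — visit 36.
    At 22: no right child.
    Visit 22.
  At 20: go right to 29.
    At 29: no left child.
    At 29: go right to 38.
      38 is a leaf — visit 38.
    Visit 29.
  Visit 20.
Visit 37.
Full post-order sequence: 8, 34, 30, 36, 22, 38, 29, 20, 37.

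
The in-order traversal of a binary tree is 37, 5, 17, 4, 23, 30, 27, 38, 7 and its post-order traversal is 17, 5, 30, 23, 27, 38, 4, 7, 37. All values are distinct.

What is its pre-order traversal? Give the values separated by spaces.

The last element of post-order is the root; it splits in-order into left and right subtrees.
Root 37: left subtree has 0 nodes { }, right has 8 {5, 17, 4, 23, 30, 27, 38, 7}.
  Root 7: left subtree has 7 nodes {5, 17, 4, 23, 30, 27, 38}, right has 0 { }.
    Root 4: left subtree has 2 nodes {5, 17}, right has 4 {23, 30, 27, 38}.
      Root 5: left subtree has 0 nodes { }, right has 1 {17}.
      Root 38: left subtree has 3 nodes {23, 30, 27}, right has 0 { }.
        Root 27: left subtree has 2 nodes {23, 30}, right has 0 { }.
          Root 23: left subtree has 0 nodes { }, right has 1 {30}.

37 7 4 5 17 38 27 23 30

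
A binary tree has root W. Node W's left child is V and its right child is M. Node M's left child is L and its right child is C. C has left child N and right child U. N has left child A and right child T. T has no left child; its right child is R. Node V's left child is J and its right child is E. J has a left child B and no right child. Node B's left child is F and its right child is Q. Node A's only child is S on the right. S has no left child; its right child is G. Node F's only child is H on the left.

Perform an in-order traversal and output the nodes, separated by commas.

In-order visits the left subtree, then the node, then the right subtree.
At W: go left to V.
  At V: go left to J.
    At J: go left to B.
      At B: go left to F.
        At F: go left to H.
          H is a leaf — visit H.
        Visit F.
        At F: no right child.
      Visit B.
      At B: go right to Q.
        Q is a leaf — visit Q.
    Visit J.
    At J: no right child.
  Visit V.
  At V: go right to E.
    E is a leaf — visit E.
Visit W.
At W: go right to M.
  At M: go left to L.
    L is a leaf — visit L.
  Visit M.
  At M: go right to C.
    At C: go left to N.
      At N: go left to A.
        At A: no left child.
        Visit A.
        At A: go right to S.
          At S: no left child.
          Visit S.
          At S: go right to G.
            G is a leaf — visit G.
      Visit N.
      At N: go right to T.
        At T: no left child.
        Visit T.
        At T: go right to R.
          R is a leaf — visit R.
    Visit C.
    At C: go right to U.
      U is a leaf — visit U.

H, F, B, Q, J, V, E, W, L, M, A, S, G, N, T, R, C, U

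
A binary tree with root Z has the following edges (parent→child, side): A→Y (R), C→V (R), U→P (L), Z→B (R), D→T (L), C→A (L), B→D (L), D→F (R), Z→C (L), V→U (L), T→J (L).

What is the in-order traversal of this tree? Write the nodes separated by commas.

In-order visits the left subtree, then the node, then the right subtree.
At Z: go left to C.
  At C: go left to A.
    At A: no left child.
    Visit A.
    At A: go right to Y.
      Y is a leaf — visit Y.
  Visit C.
  At C: go right to V.
    At V: go left to U.
      At U: go left to P.
        P is a leaf — visit P.
      Visit U.
      At U: no right child.
    Visit V.
    At V: no right child.
Visit Z.
At Z: go right to B.
  At B: go left to D.
    At D: go left to T.
      At T: go left to J.
        J is a leaf — visit J.
      Visit T.
      At T: no right child.
    Visit D.
    At D: go right to F.
      F is a leaf — visit F.
  Visit B.
  At B: no right child.

A, Y, C, P, U, V, Z, J, T, D, F, B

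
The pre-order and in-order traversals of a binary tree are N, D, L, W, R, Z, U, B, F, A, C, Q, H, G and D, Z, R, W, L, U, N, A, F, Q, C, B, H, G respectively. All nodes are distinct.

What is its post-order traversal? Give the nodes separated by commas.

Z, R, W, U, L, D, A, Q, C, F, G, H, B, N

The first element of pre-order is the root; it splits in-order into left and right subtrees.
Root N: left subtree has 6 nodes {D, Z, R, W, L, U}, right has 7 {A, F, Q, C, B, H, G}.
  Root D: left subtree has 0 nodes { }, right has 5 {Z, R, W, L, U}.
    Root L: left subtree has 3 nodes {Z, R, W}, right has 1 {U}.
      Root W: left subtree has 2 nodes {Z, R}, right has 0 { }.
        Root R: left subtree has 1 node {Z}, right has 0 { }.
  Root B: left subtree has 4 nodes {A, F, Q, C}, right has 2 {H, G}.
    Root F: left subtree has 1 node {A}, right has 2 {Q, C}.
      Root C: left subtree has 1 node {Q}, right has 0 { }.
    Root H: left subtree has 0 nodes { }, right has 1 {G}.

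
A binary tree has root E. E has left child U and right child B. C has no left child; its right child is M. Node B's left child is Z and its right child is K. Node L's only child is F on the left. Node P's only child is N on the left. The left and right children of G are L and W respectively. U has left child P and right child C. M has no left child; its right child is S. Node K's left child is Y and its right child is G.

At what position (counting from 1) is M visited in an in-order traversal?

In-order visits the left subtree, then the node, then the right subtree.
At E: go left to U.
  At U: go left to P.
    At P: go left to N.
      N is a leaf — visit N.
    Visit P.
    At P: no right child.
  Visit U.
  At U: go right to C.
    At C: no left child.
    Visit C.
    At C: go right to M.
      At M: no left child.
      Visit M.
      At M: go right to S.
        S is a leaf — visit S.
Visit E.
At E: go right to B.
  At B: go left to Z.
    Z is a leaf — visit Z.
  Visit B.
  At B: go right to K.
    At K: go left to Y.
      Y is a leaf — visit Y.
    Visit K.
    At K: go right to G.
      At G: go left to L.
        At L: go left to F.
          F is a leaf — visit F.
        Visit L.
        At L: no right child.
      Visit G.
      At G: go right to W.
        W is a leaf — visit W.
Full in-order sequence: N, P, U, C, M, S, E, Z, B, Y, K, F, L, G, W.

5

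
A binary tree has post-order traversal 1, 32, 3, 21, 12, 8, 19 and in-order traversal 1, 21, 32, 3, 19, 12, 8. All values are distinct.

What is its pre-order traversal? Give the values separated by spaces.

The last element of post-order is the root; it splits in-order into left and right subtrees.
Root 19: left subtree has 4 nodes {1, 21, 32, 3}, right has 2 {12, 8}.
  Root 21: left subtree has 1 node {1}, right has 2 {32, 3}.
    Root 3: left subtree has 1 node {32}, right has 0 { }.
  Root 8: left subtree has 1 node {12}, right has 0 { }.

19 21 1 3 32 8 12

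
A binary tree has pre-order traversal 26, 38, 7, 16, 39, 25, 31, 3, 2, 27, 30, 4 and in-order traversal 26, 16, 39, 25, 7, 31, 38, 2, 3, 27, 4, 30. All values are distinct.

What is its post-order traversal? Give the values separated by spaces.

25 39 16 31 7 2 4 30 27 3 38 26

The first element of pre-order is the root; it splits in-order into left and right subtrees.
Root 26: left subtree has 0 nodes { }, right has 11 {16, 39, 25, 7, 31, 38, 2, 3, 27, 4, 30}.
  Root 38: left subtree has 5 nodes {16, 39, 25, 7, 31}, right has 5 {2, 3, 27, 4, 30}.
    Root 7: left subtree has 3 nodes {16, 39, 25}, right has 1 {31}.
      Root 16: left subtree has 0 nodes { }, right has 2 {39, 25}.
        Root 39: left subtree has 0 nodes { }, right has 1 {25}.
    Root 3: left subtree has 1 node {2}, right has 3 {27, 4, 30}.
      Root 27: left subtree has 0 nodes { }, right has 2 {4, 30}.
        Root 30: left subtree has 1 node {4}, right has 0 { }.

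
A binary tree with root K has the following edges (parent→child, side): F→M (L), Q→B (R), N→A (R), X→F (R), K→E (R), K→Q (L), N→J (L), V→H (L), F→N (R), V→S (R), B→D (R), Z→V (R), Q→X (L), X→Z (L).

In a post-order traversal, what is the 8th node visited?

N

Post-order visits the left subtree, then the right subtree, then the node.
At K: go left to Q.
  At Q: go left to X.
    At X: go left to Z.
      At Z: no left child.
      At Z: go right to V.
        At V: go left to H.
          H is a leaf — visit H.
        At V: go right to S.
          S is a leaf — visit S.
        Visit V.
      Visit Z.
    At X: go right to F.
      At F: go left to M.
        M is a leaf — visit M.
      At F: go right to N.
        At N: go left to J.
          J is a leaf — visit J.
        At N: go right to A.
          A is a leaf — visit A.
        Visit N.
      Visit F.
    Visit X.
  At Q: go right to B.
    At B: no left child.
    At B: go right to D.
      D is a leaf — visit D.
    Visit B.
  Visit Q.
At K: go right to E.
  E is a leaf — visit E.
Visit K.
Full post-order sequence: H, S, V, Z, M, J, A, N, F, X, D, B, Q, E, K.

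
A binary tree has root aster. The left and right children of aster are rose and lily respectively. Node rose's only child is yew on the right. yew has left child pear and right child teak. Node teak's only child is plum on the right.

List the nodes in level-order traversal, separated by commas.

Level-order visits nodes level by level from the root, left to right within each level.
Level 0: aster
Level 1: rose, lily
Level 2: yew
Level 3: pear, teak
Level 4: plum

aster, rose, lily, yew, pear, teak, plum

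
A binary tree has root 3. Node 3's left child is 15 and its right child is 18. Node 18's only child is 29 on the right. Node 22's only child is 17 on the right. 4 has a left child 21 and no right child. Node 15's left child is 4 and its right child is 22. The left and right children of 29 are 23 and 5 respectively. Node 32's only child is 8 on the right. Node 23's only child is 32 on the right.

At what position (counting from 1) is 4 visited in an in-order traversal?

In-order visits the left subtree, then the node, then the right subtree.
At 3: go left to 15.
  At 15: go left to 4.
    At 4: go left to 21.
      21 is a leaf — visit 21.
    Visit 4.
    At 4: no right child.
  Visit 15.
  At 15: go right to 22.
    At 22: no left child.
    Visit 22.
    At 22: go right to 17.
      17 is a leaf — visit 17.
Visit 3.
At 3: go right to 18.
  At 18: no left child.
  Visit 18.
  At 18: go right to 29.
    At 29: go left to 23.
      At 23: no left child.
      Visit 23.
      At 23: go right to 32.
        At 32: no left child.
        Visit 32.
        At 32: go right to 8.
          8 is a leaf — visit 8.
    Visit 29.
    At 29: go right to 5.
      5 is a leaf — visit 5.
Full in-order sequence: 21, 4, 15, 22, 17, 3, 18, 23, 32, 8, 29, 5.

2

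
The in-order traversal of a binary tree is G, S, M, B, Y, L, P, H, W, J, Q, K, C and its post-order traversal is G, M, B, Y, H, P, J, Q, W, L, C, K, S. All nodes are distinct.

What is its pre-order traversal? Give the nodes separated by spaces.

S G K L Y B M W P H Q J C

The last element of post-order is the root; it splits in-order into left and right subtrees.
Root S: left subtree has 1 node {G}, right has 11 {M, B, Y, L, P, H, W, J, Q, K, C}.
  Root K: left subtree has 9 nodes {M, B, Y, L, P, H, W, J, Q}, right has 1 {C}.
    Root L: left subtree has 3 nodes {M, B, Y}, right has 5 {P, H, W, J, Q}.
      Root Y: left subtree has 2 nodes {M, B}, right has 0 { }.
        Root B: left subtree has 1 node {M}, right has 0 { }.
      Root W: left subtree has 2 nodes {P, H}, right has 2 {J, Q}.
        Root P: left subtree has 0 nodes { }, right has 1 {H}.
        Root Q: left subtree has 1 node {J}, right has 0 { }.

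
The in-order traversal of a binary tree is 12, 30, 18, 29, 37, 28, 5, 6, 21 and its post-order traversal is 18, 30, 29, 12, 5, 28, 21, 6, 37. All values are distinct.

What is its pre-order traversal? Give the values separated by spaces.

The last element of post-order is the root; it splits in-order into left and right subtrees.
Root 37: left subtree has 4 nodes {12, 30, 18, 29}, right has 4 {28, 5, 6, 21}.
  Root 12: left subtree has 0 nodes { }, right has 3 {30, 18, 29}.
    Root 29: left subtree has 2 nodes {30, 18}, right has 0 { }.
      Root 30: left subtree has 0 nodes { }, right has 1 {18}.
  Root 6: left subtree has 2 nodes {28, 5}, right has 1 {21}.
    Root 28: left subtree has 0 nodes { }, right has 1 {5}.

37 12 29 30 18 6 28 5 21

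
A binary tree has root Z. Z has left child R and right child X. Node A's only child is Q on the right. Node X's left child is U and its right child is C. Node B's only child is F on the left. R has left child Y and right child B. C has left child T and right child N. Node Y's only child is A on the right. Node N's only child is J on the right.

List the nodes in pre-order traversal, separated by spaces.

Pre-order visits the node, then its left subtree, then its right subtree.
Visit Z.
At Z: go left to R.
  Visit R.
  At R: go left to Y.
    Visit Y.
    At Y: no left child.
    At Y: go right to A.
      Visit A.
      At A: no left child.
      At A: go right to Q.
        Q is a leaf — visit Q.
  At R: go right to B.
    Visit B.
    At B: go left to F.
      F is a leaf — visit F.
    At B: no right child.
At Z: go right to X.
  Visit X.
  At X: go left to U.
    U is a leaf — visit U.
  At X: go right to C.
    Visit C.
    At C: go left to T.
      T is a leaf — visit T.
    At C: go right to N.
      Visit N.
      At N: no left child.
      At N: go right to J.
        J is a leaf — visit J.

Z R Y A Q B F X U C T N J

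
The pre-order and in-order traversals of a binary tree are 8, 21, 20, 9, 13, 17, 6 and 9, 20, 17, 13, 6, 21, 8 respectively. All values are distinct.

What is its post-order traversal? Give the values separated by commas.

The first element of pre-order is the root; it splits in-order into left and right subtrees.
Root 8: left subtree has 6 nodes {9, 20, 17, 13, 6, 21}, right has 0 { }.
  Root 21: left subtree has 5 nodes {9, 20, 17, 13, 6}, right has 0 { }.
    Root 20: left subtree has 1 node {9}, right has 3 {17, 13, 6}.
      Root 13: left subtree has 1 node {17}, right has 1 {6}.

9, 17, 6, 13, 20, 21, 8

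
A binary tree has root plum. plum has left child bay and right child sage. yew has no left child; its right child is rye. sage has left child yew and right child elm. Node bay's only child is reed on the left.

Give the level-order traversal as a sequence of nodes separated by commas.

plum, bay, sage, reed, yew, elm, rye

Level-order visits nodes level by level from the root, left to right within each level.
Level 0: plum
Level 1: bay, sage
Level 2: reed, yew, elm
Level 3: rye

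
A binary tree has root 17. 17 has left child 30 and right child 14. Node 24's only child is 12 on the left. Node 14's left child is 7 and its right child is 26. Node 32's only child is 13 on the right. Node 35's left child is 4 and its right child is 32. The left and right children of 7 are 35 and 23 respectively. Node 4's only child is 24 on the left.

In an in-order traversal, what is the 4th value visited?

24

In-order visits the left subtree, then the node, then the right subtree.
At 17: go left to 30.
  30 is a leaf — visit 30.
Visit 17.
At 17: go right to 14.
  At 14: go left to 7.
    At 7: go left to 35.
      At 35: go left to 4.
        At 4: go left to 24.
          At 24: go left to 12.
            12 is a leaf — visit 12.
          Visit 24.
          At 24: no right child.
        Visit 4.
        At 4: no right child.
      Visit 35.
      At 35: go right to 32.
        At 32: no left child.
        Visit 32.
        At 32: go right to 13.
          13 is a leaf — visit 13.
    Visit 7.
    At 7: go right to 23.
      23 is a leaf — visit 23.
  Visit 14.
  At 14: go right to 26.
    26 is a leaf — visit 26.
Full in-order sequence: 30, 17, 12, 24, 4, 35, 32, 13, 7, 23, 14, 26.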